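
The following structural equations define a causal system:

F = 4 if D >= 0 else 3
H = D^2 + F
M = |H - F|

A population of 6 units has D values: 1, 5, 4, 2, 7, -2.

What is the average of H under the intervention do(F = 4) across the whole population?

Every unit gets F=4 under the intervention. H values become 5, 29, 20, 8, 53, 8; E[H|do(F=4)] = 20.5.

20.5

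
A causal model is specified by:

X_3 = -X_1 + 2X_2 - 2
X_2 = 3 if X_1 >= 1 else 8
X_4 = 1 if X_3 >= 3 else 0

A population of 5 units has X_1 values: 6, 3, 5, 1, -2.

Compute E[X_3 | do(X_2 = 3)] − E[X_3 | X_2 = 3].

do(X_2=3) breaks X_2's dependence on X_1. With X_2=3 fixed, X_3 across the units is -2, 1, -1, 3, 6, mean 1.4.
Conditioning on X_2=3 selects the 4 unit(s) with X_1 ∈ {6, 3, 5, 1}. Their X_3 values: -2, 1, -1, 3. Mean = 0.25.
Difference = 1.4 − 0.25 = 1.15.

1.15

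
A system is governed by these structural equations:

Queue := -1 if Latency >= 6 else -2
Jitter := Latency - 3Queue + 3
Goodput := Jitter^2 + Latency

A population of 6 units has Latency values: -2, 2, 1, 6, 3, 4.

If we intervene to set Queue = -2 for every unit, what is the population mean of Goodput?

The intervention sets Queue=-2 in all 6 units regardless of Latency. Recomputing Goodput per unit gives 47, 123, 101, 231, 147, 173; average 137.

137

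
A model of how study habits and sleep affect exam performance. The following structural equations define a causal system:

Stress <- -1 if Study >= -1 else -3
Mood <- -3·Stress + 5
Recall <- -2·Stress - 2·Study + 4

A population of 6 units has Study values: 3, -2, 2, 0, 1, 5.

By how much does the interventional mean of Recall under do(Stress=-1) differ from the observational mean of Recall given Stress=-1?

1.4

Every unit gets Stress=-1 under the intervention. Recall values become 0, 10, 2, 6, 4, -4; E[Recall|do(Stress=-1)] = 3.
Observing Stress=-1 restricts to units where Stress's equation naturally yields -1: Study ∈ {3, 2, 0, 1, 5}. In that subpopulation Recall = 0, 2, 6, 4, -4, mean 1.6.
Difference = 3 − 1.6 = 1.4.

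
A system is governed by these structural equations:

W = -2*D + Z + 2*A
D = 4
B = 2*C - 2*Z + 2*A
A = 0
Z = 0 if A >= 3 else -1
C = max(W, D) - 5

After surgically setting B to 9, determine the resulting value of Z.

-1

do(B=9) replaces the equation B = 2*C - 2*Z + 2*A with the constant B = 9.
Z is not downstream of the intervention, so its value is determined by the original equations.
Z = 0 if A >= 3 else -1  [with A=0]  = -1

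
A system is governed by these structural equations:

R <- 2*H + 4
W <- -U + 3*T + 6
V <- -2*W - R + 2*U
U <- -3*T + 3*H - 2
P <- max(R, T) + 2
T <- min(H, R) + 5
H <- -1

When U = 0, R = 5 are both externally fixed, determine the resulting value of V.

-41

Setting U = 0, R = 5 by intervention discards those variables' equations.
T = min(H, R) + 5  [with H=-1, R=5]  = 4
W = -U + 3*T + 6  [with U=0, T=4]  = 18
V = -2*W - R + 2*U  [with W=18, R=5, U=0]  = -41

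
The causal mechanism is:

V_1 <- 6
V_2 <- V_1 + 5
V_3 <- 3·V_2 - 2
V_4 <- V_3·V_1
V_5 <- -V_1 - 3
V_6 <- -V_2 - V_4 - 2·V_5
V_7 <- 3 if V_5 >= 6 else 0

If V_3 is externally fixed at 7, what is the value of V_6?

The intervention breaks the incoming arrows to V_3: V_3 <- 3·V_2 - 2 no longer applies, and V_3 = 7.
V_2 = V_1 + 5  [with V_1=6]  = 11
V_4 = V_3·V_1  [with V_3=7, V_1=6]  = 42
V_5 = -V_1 - 3  [with V_1=6]  = -9
V_6 = -V_2 - V_4 - 2·V_5  [with V_2=11, V_4=42, V_5=-9]  = -35

-35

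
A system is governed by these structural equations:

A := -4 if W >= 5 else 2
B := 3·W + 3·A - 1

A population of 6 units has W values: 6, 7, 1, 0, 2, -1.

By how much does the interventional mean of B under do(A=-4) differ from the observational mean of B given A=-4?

do(A=-4) breaks A's dependence on W. With A=-4 fixed, B across the units is 5, 8, -10, -13, -7, -16, mean -5.5.
Observing A=-4 restricts to units where A's equation naturally yields -4: W ∈ {6, 7}. In that subpopulation B = 5, 8, mean 6.5.
Difference = -5.5 − 6.5 = -12.

-12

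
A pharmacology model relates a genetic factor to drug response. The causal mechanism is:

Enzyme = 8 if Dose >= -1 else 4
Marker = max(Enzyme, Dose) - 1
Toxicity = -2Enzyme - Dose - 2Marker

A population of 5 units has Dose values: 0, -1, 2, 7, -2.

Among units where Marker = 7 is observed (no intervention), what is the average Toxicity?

Observing Marker=7 restricts to units where Marker's equation naturally yields 7: Dose ∈ {0, -1, 2, 7}. In that subpopulation Toxicity = -30, -29, -32, -37, mean -32.

-32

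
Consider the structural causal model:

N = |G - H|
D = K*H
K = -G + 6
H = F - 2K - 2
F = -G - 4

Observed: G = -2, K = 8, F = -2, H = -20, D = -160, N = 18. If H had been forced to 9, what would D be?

72

Intervening sets H = 9 and removes its equation (H = F - 2K - 2).
K = -G + 6  [with G=-2]  = 8
D = K*H  [with K=8, H=9]  = 72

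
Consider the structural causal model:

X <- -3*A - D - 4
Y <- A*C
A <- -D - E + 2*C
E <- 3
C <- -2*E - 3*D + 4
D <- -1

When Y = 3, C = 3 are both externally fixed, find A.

Under do(Y = 3, C = 3), each intervened variable's structural equation is replaced by its fixed value.
A = -D - E + 2*C  [with D=-1, E=3, C=3]  = 4

4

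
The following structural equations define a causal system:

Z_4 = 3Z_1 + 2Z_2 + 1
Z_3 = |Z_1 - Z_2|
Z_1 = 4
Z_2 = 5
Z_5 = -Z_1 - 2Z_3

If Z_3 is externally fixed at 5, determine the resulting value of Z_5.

do(Z_3=5) replaces the equation Z_3 = |Z_1 - Z_2| with the constant Z_3 = 5.
Z_5 = -Z_1 - 2Z_3  [with Z_1=4, Z_3=5]  = -14

-14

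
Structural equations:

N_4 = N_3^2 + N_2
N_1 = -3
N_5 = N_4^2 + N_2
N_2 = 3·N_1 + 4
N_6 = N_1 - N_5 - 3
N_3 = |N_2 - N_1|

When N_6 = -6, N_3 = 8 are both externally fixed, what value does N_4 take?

59

Under do(N_6 = -6, N_3 = 8), each intervened variable's structural equation is replaced by its fixed value.
N_2 = 3·N_1 + 4  [with N_1=-3]  = -5
N_4 = N_3^2 + N_2  [with N_3=8, N_2=-5]  = 59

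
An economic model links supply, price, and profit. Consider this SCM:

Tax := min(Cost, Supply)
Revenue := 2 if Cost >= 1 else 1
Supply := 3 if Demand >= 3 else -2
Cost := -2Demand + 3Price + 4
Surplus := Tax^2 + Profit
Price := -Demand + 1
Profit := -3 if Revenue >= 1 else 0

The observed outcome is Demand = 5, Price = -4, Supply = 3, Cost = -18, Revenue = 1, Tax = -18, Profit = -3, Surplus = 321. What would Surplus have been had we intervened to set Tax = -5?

Intervening sets Tax = -5 and removes its equation (Tax := min(Cost, Supply)).
Price = -Demand + 1  [with Demand=5]  = -4
Cost = -2Demand + 3Price + 4  [with Demand=5, Price=-4]  = -18
Revenue = 2 if Cost >= 1 else 1  [with Cost=-18]  = 1
Profit = -3 if Revenue >= 1 else 0  [with Revenue=1]  = -3
Surplus = Tax^2 + Profit  [with Tax=-5, Profit=-3]  = 22

22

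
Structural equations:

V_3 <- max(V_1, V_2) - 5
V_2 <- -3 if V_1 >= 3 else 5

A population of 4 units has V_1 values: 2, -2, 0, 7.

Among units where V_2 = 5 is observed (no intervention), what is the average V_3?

Conditioning on V_2=5 selects the 3 unit(s) with V_1 ∈ {2, -2, 0}. Their V_3 values: 0, 0, 0. Mean = 0.

0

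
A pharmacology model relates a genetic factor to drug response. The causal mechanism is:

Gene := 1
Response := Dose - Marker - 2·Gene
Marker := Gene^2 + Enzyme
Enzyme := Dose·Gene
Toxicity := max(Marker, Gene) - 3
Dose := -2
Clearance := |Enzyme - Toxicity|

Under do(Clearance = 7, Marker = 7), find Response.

Under do(Clearance = 7, Marker = 7), each intervened variable's structural equation is replaced by its fixed value.
Response = Dose - Marker - 2·Gene  [with Dose=-2, Marker=7, Gene=1]  = -11

-11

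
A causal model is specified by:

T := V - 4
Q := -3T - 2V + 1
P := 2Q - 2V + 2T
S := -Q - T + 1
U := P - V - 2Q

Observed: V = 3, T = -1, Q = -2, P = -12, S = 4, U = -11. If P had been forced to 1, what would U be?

2

Under do(P=1), the mechanism P := 2Q - 2V + 2T is discarded; P is fixed at 1.
T = V - 4  [with V=3]  = -1
Q = -3T - 2V + 1  [with T=-1, V=3]  = -2
U = P - V - 2Q  [with P=1, V=3, Q=-2]  = 2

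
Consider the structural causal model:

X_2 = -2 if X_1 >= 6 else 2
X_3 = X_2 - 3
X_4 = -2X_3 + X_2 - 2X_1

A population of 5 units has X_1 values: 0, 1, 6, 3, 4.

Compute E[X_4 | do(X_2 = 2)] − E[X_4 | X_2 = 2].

Under do(X_2=2), X_2's equation is replaced by X_2=2 for every unit. Per-unit X_4: 4, 2, -8, -2, -4. Mean = -1.6.
E[X_4|X_2=2] averages over only the 4 units with X_2=2 (X_1 = 0, 1, 3, 4): X_4 = 4, 2, -2, -4, mean 0.
Difference = -1.6 − 0 = -1.6.

-1.6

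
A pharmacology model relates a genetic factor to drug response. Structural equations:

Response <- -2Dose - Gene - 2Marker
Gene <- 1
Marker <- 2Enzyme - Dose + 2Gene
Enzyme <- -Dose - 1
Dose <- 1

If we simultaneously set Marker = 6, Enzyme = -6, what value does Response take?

-15

The joint intervention fixes Marker = 6, Enzyme = -6, removing each variable's own equation.
Response = -2Dose - Gene - 2Marker  [with Dose=1, Gene=1, Marker=6]  = -15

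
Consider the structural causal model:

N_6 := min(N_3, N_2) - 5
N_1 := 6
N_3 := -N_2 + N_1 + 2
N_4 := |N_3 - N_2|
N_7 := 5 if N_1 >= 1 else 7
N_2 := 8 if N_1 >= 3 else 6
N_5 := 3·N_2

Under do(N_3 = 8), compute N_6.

The intervention breaks the incoming arrows to N_3: N_3 := -N_2 + N_1 + 2 no longer applies, and N_3 = 8.
N_2 = 8 if N_1 >= 3 else 6  [with N_1=6]  = 8
N_6 = min(N_3, N_2) - 5  [with N_3=8, N_2=8]  = 3

3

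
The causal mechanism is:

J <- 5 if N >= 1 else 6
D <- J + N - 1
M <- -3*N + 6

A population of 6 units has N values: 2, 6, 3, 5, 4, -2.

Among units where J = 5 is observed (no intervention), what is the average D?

E[D|J=5] averages over only the 5 units with J=5 (N = 2, 6, 3, 5, 4): D = 6, 10, 7, 9, 8, mean 8.

8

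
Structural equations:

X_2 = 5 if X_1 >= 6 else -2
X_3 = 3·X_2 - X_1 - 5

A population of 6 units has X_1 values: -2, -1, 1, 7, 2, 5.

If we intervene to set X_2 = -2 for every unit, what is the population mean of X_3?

do(X_2=-2) breaks X_2's dependence on X_1. With X_2=-2 fixed, X_3 across the units is -9, -10, -12, -18, -13, -16, mean -13.

-13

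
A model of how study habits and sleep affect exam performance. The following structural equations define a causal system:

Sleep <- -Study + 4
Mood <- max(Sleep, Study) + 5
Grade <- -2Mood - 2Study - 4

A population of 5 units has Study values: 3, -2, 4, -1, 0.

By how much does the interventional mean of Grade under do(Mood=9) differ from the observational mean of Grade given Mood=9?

Under do(Mood=9), Mood's equation is replaced by Mood=9 for every unit. Per-unit Grade: -28, -18, -30, -20, -22. Mean = -23.6.
E[Grade|Mood=9] averages over only the 2 units with Mood=9 (Study = 4, 0): Grade = -30, -22, mean -26.
Difference = -23.6 − (-26) = 2.4.

2.4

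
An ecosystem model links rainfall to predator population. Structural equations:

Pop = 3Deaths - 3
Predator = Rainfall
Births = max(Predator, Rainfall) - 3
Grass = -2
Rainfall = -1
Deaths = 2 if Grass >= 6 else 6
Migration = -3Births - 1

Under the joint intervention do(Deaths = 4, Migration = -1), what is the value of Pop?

Under do(Deaths = 4, Migration = -1), each intervened variable's structural equation is replaced by its fixed value.
Pop = 3Deaths - 3  [with Deaths=4]  = 9

9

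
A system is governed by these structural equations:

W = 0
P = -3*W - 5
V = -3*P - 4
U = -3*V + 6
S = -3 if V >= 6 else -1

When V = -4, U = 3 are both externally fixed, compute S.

Setting V = -4, U = 3 by intervention discards those variables' equations.
S = -3 if V >= 6 else -1  [with V=-4]  = -1

-1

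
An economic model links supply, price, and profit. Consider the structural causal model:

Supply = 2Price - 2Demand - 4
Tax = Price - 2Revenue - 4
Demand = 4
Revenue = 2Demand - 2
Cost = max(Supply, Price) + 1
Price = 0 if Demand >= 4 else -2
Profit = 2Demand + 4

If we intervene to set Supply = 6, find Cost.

The intervention breaks the incoming arrows to Supply: Supply = 2Price - 2Demand - 4 no longer applies, and Supply = 6.
Price = 0 if Demand >= 4 else -2  [with Demand=4]  = 0
Cost = max(Supply, Price) + 1  [with Supply=6, Price=0]  = 7

7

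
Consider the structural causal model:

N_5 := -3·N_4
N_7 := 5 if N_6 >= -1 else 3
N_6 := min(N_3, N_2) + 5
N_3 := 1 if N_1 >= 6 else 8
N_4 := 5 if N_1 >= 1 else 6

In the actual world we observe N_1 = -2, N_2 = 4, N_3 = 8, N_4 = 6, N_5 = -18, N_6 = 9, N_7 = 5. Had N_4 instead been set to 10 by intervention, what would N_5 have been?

Intervening sets N_4 = 10 and removes its equation (N_4 := 5 if N_1 >= 1 else 6).
N_5 = -3·N_4  [with N_4=10]  = -30

-30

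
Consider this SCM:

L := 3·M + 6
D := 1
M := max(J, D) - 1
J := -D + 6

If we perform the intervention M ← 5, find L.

The intervention breaks the incoming arrows to M: M := max(J, D) - 1 no longer applies, and M = 5.
L = 3·M + 6  [with M=5]  = 21

21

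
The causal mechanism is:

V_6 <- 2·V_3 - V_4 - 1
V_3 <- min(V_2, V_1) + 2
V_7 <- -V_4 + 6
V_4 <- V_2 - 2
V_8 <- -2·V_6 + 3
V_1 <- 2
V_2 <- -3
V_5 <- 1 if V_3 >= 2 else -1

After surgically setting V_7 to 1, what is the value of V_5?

-1

The intervention breaks the incoming arrows to V_7: V_7 <- -V_4 + 6 no longer applies, and V_7 = 1.
V_5 is not downstream of the intervention, so its value is determined by the original equations.
V_3 = min(V_2, V_1) + 2  [with V_2=-3, V_1=2]  = -1
V_5 = 1 if V_3 >= 2 else -1  [with V_3=-1]  = -1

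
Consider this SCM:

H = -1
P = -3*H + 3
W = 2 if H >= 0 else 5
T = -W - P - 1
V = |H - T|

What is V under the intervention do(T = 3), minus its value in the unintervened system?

Intervening sets T = 3 and removes its equation (T = -W - P - 1).
V = |H - T|  [with H=-1, T=3]  = 4
Without intervention: P = -3*H + 3  [with H=-1]  = 6; W = 2 if H >= 0 else 5  [with H=-1]  = 5; T = -W - P - 1  [with W=5, P=6]  = -12; V = |H - T|  [with H=-1, T=-12]  = 11.
Change = 4 − 11 = -7.

-7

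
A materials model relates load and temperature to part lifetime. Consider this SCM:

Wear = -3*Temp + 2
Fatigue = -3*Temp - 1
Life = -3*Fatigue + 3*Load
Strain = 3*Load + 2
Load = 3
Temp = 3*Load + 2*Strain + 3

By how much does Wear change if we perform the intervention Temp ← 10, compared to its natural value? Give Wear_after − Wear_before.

The intervention breaks the incoming arrows to Temp: Temp = 3*Load + 2*Strain + 3 no longer applies, and Temp = 10.
Wear = -3*Temp + 2  [with Temp=10]  = -28
Without intervention: Strain = 3*Load + 2  [with Load=3]  = 11; Temp = 3*Load + 2*Strain + 3  [with Load=3, Strain=11]  = 34; Wear = -3*Temp + 2  [with Temp=34]  = -100.
Change = -28 − (-100) = 72.

72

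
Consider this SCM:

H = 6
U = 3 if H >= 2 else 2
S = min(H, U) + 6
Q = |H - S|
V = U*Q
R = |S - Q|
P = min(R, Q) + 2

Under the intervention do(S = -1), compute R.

The intervention breaks the incoming arrows to S: S = min(H, U) + 6 no longer applies, and S = -1.
Q = |H - S|  [with H=6, S=-1]  = 7
R = |S - Q|  [with S=-1, Q=7]  = 8

8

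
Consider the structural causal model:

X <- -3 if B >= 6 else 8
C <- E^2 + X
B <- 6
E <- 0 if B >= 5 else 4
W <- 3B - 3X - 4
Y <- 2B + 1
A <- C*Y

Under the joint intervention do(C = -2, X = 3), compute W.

Setting C = -2, X = 3 by intervention discards those variables' equations.
W = 3B - 3X - 4  [with B=6, X=3]  = 5

5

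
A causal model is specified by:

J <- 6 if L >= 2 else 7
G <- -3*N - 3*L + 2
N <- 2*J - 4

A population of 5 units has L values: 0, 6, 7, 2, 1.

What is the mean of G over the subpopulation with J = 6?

E[G|J=6] averages over only the 3 units with J=6 (L = 6, 7, 2): G = -40, -43, -28, mean -37.

-37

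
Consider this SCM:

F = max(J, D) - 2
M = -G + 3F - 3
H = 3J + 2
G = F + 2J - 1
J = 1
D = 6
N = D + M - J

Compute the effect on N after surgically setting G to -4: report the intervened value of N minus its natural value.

9

Under do(G=-4), the mechanism G = F + 2J - 1 is discarded; G is fixed at -4.
F = max(J, D) - 2  [with J=1, D=6]  = 4
M = -G + 3F - 3  [with G=-4, F=4]  = 13
N = D + M - J  [with D=6, M=13, J=1]  = 18
Without intervention: F = max(J, D) - 2  [with J=1, D=6]  = 4; G = F + 2J - 1  [with F=4, J=1]  = 5; M = -G + 3F - 3  [with G=5, F=4]  = 4; N = D + M - J  [with D=6, M=4, J=1]  = 9.
Change = 18 − 9 = 9.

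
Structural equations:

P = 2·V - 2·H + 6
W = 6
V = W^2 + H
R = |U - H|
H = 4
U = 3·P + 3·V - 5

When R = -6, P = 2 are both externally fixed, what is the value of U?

Setting R = -6, P = 2 by intervention discards those variables' equations.
V = W^2 + H  [with W=6, H=4]  = 40
U = 3·P + 3·V - 5  [with P=2, V=40]  = 121

121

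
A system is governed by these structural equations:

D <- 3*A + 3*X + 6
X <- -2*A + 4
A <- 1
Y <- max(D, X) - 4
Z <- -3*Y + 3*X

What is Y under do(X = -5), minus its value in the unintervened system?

-20

Under do(X=-5), the mechanism X <- -2*A + 4 is discarded; X is fixed at -5.
D = 3*A + 3*X + 6  [with A=1, X=-5]  = -6
Y = max(D, X) - 4  [with D=-6, X=-5]  = -9
Without intervention: X = -2*A + 4  [with A=1]  = 2; D = 3*A + 3*X + 6  [with A=1, X=2]  = 15; Y = max(D, X) - 4  [with D=15, X=2]  = 11.
Change = -9 − 11 = -20.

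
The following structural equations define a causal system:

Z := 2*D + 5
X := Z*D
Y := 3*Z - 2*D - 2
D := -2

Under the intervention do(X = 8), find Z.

Under do(X=8), the mechanism X := Z*D is discarded; X is fixed at 8.
Since Z is not a descendant of the intervened variable, it is unaffected.
Z = 2*D + 5  [with D=-2]  = 1

1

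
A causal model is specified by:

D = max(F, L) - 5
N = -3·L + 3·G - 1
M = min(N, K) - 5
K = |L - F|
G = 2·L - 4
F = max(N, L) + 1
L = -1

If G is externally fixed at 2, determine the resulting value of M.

Under do(G=2), the mechanism G = 2·L - 4 is discarded; G is fixed at 2.
N = -3·L + 3·G - 1  [with L=-1, G=2]  = 8
F = max(N, L) + 1  [with N=8, L=-1]  = 9
K = |L - F|  [with L=-1, F=9]  = 10
M = min(N, K) - 5  [with N=8, K=10]  = 3

3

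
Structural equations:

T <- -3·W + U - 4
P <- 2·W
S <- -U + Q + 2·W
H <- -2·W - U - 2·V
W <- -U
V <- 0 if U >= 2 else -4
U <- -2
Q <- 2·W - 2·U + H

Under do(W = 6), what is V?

The intervention breaks the incoming arrows to W: W <- -U no longer applies, and W = 6.
Since V is not a descendant of the intervened variable, it is unaffected.
V = 0 if U >= 2 else -4  [with U=-2]  = -4

-4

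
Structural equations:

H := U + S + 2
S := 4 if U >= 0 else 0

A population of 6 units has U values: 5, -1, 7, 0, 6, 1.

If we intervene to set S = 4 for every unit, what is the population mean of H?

Every unit gets S=4 under the intervention. H values become 11, 5, 13, 6, 12, 7; E[H|do(S=4)] = 9.

9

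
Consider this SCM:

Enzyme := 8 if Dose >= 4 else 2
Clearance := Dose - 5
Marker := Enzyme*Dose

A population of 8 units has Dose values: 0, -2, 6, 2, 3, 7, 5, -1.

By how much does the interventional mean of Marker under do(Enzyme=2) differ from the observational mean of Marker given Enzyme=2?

do(Enzyme=2) breaks Enzyme's dependence on Dose. With Enzyme=2 fixed, Marker across the units is 0, -4, 12, 4, 6, 14, 10, -2, mean 5.
E[Marker|Enzyme=2] averages over only the 5 units with Enzyme=2 (Dose = 0, -2, 2, 3, -1): Marker = 0, -4, 4, 6, -2, mean 0.8.
Difference = 5 − 0.8 = 4.2.

4.2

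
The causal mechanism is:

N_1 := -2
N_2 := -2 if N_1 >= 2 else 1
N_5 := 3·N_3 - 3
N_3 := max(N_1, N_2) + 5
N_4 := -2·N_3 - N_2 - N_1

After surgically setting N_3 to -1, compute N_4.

The intervention breaks the incoming arrows to N_3: N_3 := max(N_1, N_2) + 5 no longer applies, and N_3 = -1.
N_2 = -2 if N_1 >= 2 else 1  [with N_1=-2]  = 1
N_4 = -2·N_3 - N_2 - N_1  [with N_3=-1, N_2=1, N_1=-2]  = 3

3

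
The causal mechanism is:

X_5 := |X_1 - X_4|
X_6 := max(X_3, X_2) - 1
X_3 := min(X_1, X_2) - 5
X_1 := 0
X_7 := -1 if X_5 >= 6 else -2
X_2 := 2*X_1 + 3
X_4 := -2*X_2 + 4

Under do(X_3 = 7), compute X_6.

6

The intervention breaks the incoming arrows to X_3: X_3 := min(X_1, X_2) - 5 no longer applies, and X_3 = 7.
X_2 = 2*X_1 + 3  [with X_1=0]  = 3
X_6 = max(X_3, X_2) - 1  [with X_3=7, X_2=3]  = 6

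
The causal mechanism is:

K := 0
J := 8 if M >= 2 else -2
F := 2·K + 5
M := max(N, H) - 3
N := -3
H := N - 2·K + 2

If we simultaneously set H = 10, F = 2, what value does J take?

Setting H = 10, F = 2 by intervention discards those variables' equations.
M = max(N, H) - 3  [with N=-3, H=10]  = 7
J = 8 if M >= 2 else -2  [with M=7]  = 8

8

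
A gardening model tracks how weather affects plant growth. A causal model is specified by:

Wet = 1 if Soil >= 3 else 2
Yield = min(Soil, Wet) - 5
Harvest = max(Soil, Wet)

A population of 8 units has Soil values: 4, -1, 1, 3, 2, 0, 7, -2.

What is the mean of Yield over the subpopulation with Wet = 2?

Conditioning on Wet=2 selects the 5 unit(s) with Soil ∈ {-1, 1, 2, 0, -2}. Their Yield values: -6, -4, -3, -5, -7. Mean = -5.

-5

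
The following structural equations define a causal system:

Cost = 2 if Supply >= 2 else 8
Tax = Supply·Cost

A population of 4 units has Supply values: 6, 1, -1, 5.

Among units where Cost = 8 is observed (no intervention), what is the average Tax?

0

Conditioning on Cost=8 selects the 2 unit(s) with Supply ∈ {1, -1}. Their Tax values: 8, -8. Mean = 0.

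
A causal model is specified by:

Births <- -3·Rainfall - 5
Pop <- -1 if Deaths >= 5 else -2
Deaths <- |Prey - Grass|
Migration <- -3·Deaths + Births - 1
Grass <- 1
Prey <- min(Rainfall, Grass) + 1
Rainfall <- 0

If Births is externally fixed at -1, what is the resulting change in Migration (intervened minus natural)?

4

Under do(Births=-1), the mechanism Births <- -3·Rainfall - 5 is discarded; Births is fixed at -1.
Prey = min(Rainfall, Grass) + 1  [with Rainfall=0, Grass=1]  = 1
Deaths = |Prey - Grass|  [with Prey=1, Grass=1]  = 0
Migration = -3·Deaths + Births - 1  [with Deaths=0, Births=-1]  = -2
Without intervention: Prey = min(Rainfall, Grass) + 1  [with Rainfall=0, Grass=1]  = 1; Births = -3·Rainfall - 5  [with Rainfall=0]  = -5; Deaths = |Prey - Grass|  [with Prey=1, Grass=1]  = 0; Migration = -3·Deaths + Births - 1  [with Deaths=0, Births=-5]  = -6.
Change = -2 − (-6) = 4.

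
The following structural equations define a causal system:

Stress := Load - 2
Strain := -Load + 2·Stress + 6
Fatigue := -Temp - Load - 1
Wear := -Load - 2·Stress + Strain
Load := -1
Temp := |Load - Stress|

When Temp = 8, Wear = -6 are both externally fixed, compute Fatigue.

-8

The joint intervention fixes Temp = 8, Wear = -6, removing each variable's own equation.
Fatigue = -Temp - Load - 1  [with Temp=8, Load=-1]  = -8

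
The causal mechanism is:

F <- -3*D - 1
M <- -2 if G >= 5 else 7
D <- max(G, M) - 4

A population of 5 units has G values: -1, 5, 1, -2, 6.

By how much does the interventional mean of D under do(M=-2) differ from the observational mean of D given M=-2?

-3.7

Every unit gets M=-2 under the intervention. D values become -5, 1, -3, -6, 2; E[D|do(M=-2)] = -2.2.
Conditioning on M=-2 selects the 2 unit(s) with G ∈ {5, 6}. Their D values: 1, 2. Mean = 1.5.
Difference = -2.2 − 1.5 = -3.7.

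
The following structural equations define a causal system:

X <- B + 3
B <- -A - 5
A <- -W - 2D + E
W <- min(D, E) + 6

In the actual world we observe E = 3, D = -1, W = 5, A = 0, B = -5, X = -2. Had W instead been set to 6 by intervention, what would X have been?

The intervention breaks the incoming arrows to W: W <- min(D, E) + 6 no longer applies, and W = 6.
A = -W - 2D + E  [with W=6, D=-1, E=3]  = -1
B = -A - 5  [with A=-1]  = -4
X = B + 3  [with B=-4]  = -1

-1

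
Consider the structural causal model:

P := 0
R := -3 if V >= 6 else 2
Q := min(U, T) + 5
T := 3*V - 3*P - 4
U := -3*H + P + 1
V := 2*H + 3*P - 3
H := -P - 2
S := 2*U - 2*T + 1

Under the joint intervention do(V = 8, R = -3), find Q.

12

Under do(V = 8, R = -3), each intervened variable's structural equation is replaced by its fixed value.
H = -P - 2  [with P=0]  = -2
U = -3*H + P + 1  [with H=-2, P=0]  = 7
T = 3*V - 3*P - 4  [with V=8, P=0]  = 20
Q = min(U, T) + 5  [with U=7, T=20]  = 12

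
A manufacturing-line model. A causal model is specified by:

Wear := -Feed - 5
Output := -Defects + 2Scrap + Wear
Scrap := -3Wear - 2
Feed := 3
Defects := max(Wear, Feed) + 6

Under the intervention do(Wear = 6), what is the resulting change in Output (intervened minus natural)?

do(Wear=6) replaces the equation Wear := -Feed - 5 with the constant Wear = 6.
Defects = max(Wear, Feed) + 6  [with Wear=6, Feed=3]  = 12
Scrap = -3Wear - 2  [with Wear=6]  = -20
Output = -Defects + 2Scrap + Wear  [with Defects=12, Scrap=-20, Wear=6]  = -46
Without intervention: Wear = -Feed - 5  [with Feed=3]  = -8; Defects = max(Wear, Feed) + 6  [with Wear=-8, Feed=3]  = 9; Scrap = -3Wear - 2  [with Wear=-8]  = 22; Output = -Defects + 2Scrap + Wear  [with Defects=9, Scrap=22, Wear=-8]  = 27.
Change = -46 − 27 = -73.

-73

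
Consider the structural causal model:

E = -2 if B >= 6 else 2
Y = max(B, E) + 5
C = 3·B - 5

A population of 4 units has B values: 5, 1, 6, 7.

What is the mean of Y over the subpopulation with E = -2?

11.5

Conditioning on E=-2 selects the 2 unit(s) with B ∈ {6, 7}. Their Y values: 11, 12. Mean = 11.5.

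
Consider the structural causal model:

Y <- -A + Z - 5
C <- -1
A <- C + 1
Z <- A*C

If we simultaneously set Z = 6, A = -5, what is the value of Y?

6

The joint intervention fixes Z = 6, A = -5, removing each variable's own equation.
Y = -A + Z - 5  [with A=-5, Z=6]  = 6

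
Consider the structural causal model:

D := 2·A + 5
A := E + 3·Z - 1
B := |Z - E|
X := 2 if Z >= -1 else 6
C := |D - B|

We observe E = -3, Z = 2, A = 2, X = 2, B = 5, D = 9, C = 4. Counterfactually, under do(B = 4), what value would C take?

Under do(B=4), the mechanism B := |Z - E| is discarded; B is fixed at 4.
A = E + 3·Z - 1  [with E=-3, Z=2]  = 2
D = 2·A + 5  [with A=2]  = 9
C = |D - B|  [with D=9, B=4]  = 5

5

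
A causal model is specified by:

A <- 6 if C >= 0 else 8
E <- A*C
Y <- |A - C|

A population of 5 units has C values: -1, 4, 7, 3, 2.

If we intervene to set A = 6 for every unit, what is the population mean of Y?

3.4

do(A=6) breaks A's dependence on C. With A=6 fixed, Y across the units is 7, 2, 1, 3, 4, mean 3.4.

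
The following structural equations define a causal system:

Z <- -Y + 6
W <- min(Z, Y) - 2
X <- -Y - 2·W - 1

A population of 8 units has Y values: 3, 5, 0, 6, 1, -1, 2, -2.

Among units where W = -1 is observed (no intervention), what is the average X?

-2

Observing W=-1 restricts to units where W's equation naturally yields -1: Y ∈ {5, 1}. In that subpopulation X = -4, 0, mean -2.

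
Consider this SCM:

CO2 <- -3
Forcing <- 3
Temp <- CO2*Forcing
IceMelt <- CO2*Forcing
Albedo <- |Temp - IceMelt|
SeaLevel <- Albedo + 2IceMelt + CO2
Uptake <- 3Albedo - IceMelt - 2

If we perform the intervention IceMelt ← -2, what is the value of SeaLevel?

0

Under do(IceMelt=-2), the mechanism IceMelt <- CO2*Forcing is discarded; IceMelt is fixed at -2.
Temp = CO2*Forcing  [with CO2=-3, Forcing=3]  = -9
Albedo = |Temp - IceMelt|  [with Temp=-9, IceMelt=-2]  = 7
SeaLevel = Albedo + 2IceMelt + CO2  [with Albedo=7, IceMelt=-2, CO2=-3]  = 0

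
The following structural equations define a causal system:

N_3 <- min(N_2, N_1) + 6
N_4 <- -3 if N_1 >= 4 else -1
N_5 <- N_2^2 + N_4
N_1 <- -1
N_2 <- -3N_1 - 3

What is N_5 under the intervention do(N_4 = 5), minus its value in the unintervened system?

6

Intervening sets N_4 = 5 and removes its equation (N_4 <- -3 if N_1 >= 4 else -1).
N_2 = -3N_1 - 3  [with N_1=-1]  = 0
N_5 = N_2^2 + N_4  [with N_2=0, N_4=5]  = 5
Without intervention: N_2 = -3N_1 - 3  [with N_1=-1]  = 0; N_4 = -3 if N_1 >= 4 else -1  [with N_1=-1]  = -1; N_5 = N_2^2 + N_4  [with N_2=0, N_4=-1]  = -1.
Change = 5 − (-1) = 6.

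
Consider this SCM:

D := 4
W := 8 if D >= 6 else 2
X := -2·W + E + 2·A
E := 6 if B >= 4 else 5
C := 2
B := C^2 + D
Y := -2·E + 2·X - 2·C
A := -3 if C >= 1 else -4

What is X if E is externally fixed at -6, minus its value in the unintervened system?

Intervening sets E = -6 and removes its equation (E := 6 if B >= 4 else 5).
W = 8 if D >= 6 else 2  [with D=4]  = 2
A = -3 if C >= 1 else -4  [with C=2]  = -3
X = -2·W + E + 2·A  [with W=2, E=-6, A=-3]  = -16
Without intervention: B = C^2 + D  [with C=2, D=4]  = 8; W = 8 if D >= 6 else 2  [with D=4]  = 2; A = -3 if C >= 1 else -4  [with C=2]  = -3; E = 6 if B >= 4 else 5  [with B=8]  = 6; X = -2·W + E + 2·A  [with W=2, E=6, A=-3]  = -4.
Change = -16 − (-4) = -12.

-12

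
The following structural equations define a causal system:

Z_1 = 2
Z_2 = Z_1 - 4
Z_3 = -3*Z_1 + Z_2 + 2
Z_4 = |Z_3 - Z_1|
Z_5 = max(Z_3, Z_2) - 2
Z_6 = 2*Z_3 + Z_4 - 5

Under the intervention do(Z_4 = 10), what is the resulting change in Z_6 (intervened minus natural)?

2

Under do(Z_4=10), the mechanism Z_4 = |Z_3 - Z_1| is discarded; Z_4 is fixed at 10.
Z_2 = Z_1 - 4  [with Z_1=2]  = -2
Z_3 = -3*Z_1 + Z_2 + 2  [with Z_1=2, Z_2=-2]  = -6
Z_6 = 2*Z_3 + Z_4 - 5  [with Z_3=-6, Z_4=10]  = -7
Without intervention: Z_2 = Z_1 - 4  [with Z_1=2]  = -2; Z_3 = -3*Z_1 + Z_2 + 2  [with Z_1=2, Z_2=-2]  = -6; Z_4 = |Z_3 - Z_1|  [with Z_3=-6, Z_1=2]  = 8; Z_6 = 2*Z_3 + Z_4 - 5  [with Z_3=-6, Z_4=8]  = -9.
Change = -7 − (-9) = 2.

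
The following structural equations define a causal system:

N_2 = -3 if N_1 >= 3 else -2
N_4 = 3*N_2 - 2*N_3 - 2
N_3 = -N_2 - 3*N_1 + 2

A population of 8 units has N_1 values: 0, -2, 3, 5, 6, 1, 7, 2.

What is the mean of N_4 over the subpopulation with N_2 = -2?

-14.5

E[N_4|N_2=-2] averages over only the 4 units with N_2=-2 (N_1 = 0, -2, 1, 2): N_4 = -16, -28, -10, -4, mean -14.5.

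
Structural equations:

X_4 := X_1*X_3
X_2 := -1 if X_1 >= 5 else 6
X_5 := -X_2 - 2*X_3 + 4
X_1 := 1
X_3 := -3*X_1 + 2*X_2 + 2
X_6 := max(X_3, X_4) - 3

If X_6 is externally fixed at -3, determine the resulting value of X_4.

do(X_6=-3) replaces the equation X_6 := max(X_3, X_4) - 3 with the constant X_6 = -3.
No directed path runs from X_6 to X_4, so X_4 keeps its natural value.
X_2 = -1 if X_1 >= 5 else 6  [with X_1=1]  = 6
X_3 = -3*X_1 + 2*X_2 + 2  [with X_1=1, X_2=6]  = 11
X_4 = X_1*X_3  [with X_1=1, X_3=11]  = 11

11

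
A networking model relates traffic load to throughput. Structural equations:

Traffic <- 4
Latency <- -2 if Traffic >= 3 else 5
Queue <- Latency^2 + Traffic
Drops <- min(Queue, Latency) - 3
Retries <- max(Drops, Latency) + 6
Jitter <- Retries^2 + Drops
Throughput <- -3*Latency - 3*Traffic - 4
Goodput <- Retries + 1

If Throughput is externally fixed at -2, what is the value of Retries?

4

The intervention breaks the incoming arrows to Throughput: Throughput <- -3*Latency - 3*Traffic - 4 no longer applies, and Throughput = -2.
Retries is not downstream of the intervention, so its value is determined by the original equations.
Latency = -2 if Traffic >= 3 else 5  [with Traffic=4]  = -2
Queue = Latency^2 + Traffic  [with Latency=-2, Traffic=4]  = 8
Drops = min(Queue, Latency) - 3  [with Queue=8, Latency=-2]  = -5
Retries = max(Drops, Latency) + 6  [with Drops=-5, Latency=-2]  = 4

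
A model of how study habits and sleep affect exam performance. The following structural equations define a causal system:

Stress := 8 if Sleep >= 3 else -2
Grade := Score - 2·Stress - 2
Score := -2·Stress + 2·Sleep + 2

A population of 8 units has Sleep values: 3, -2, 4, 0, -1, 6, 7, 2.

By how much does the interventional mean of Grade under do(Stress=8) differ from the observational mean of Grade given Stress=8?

Every unit gets Stress=8 under the intervention. Grade values become -26, -36, -24, -32, -34, -20, -18, -28; E[Grade|do(Stress=8)] = -27.25.
Observing Stress=8 restricts to units where Stress's equation naturally yields 8: Sleep ∈ {3, 4, 6, 7}. In that subpopulation Grade = -26, -24, -20, -18, mean -22.
Difference = -27.25 − (-22) = -5.25.

-5.25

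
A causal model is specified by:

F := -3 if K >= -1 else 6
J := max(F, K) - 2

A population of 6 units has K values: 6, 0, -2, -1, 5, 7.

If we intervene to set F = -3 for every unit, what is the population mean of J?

Every unit gets F=-3 under the intervention. J values become 4, -2, -4, -3, 3, 5; E[J|do(F=-3)] = 0.5.

0.5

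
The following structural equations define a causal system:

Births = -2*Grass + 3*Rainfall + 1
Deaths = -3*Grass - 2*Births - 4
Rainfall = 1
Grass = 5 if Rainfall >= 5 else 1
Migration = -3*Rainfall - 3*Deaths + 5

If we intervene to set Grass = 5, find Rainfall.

Under do(Grass=5), the mechanism Grass = 5 if Rainfall >= 5 else 1 is discarded; Grass is fixed at 5.
Rainfall is not downstream of the intervention, so its value is determined by the original equations.

1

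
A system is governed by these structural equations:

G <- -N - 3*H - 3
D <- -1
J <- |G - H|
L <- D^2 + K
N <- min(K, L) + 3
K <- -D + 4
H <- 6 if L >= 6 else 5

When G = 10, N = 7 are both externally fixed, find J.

4

Under do(G = 10, N = 7), each intervened variable's structural equation is replaced by its fixed value.
K = -D + 4  [with D=-1]  = 5
L = D^2 + K  [with D=-1, K=5]  = 6
H = 6 if L >= 6 else 5  [with L=6]  = 6
J = |G - H|  [with G=10, H=6]  = 4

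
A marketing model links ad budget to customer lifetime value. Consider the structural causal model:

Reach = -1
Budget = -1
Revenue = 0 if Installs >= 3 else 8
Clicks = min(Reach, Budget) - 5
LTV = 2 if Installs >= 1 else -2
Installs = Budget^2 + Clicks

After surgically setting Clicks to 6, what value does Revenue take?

do(Clicks=6) replaces the equation Clicks = min(Reach, Budget) - 5 with the constant Clicks = 6.
Installs = Budget^2 + Clicks  [with Budget=-1, Clicks=6]  = 7
Revenue = 0 if Installs >= 3 else 8  [with Installs=7]  = 0

0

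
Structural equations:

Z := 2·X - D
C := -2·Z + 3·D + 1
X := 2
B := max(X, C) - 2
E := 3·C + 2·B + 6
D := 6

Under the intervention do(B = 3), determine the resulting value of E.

The intervention breaks the incoming arrows to B: B := max(X, C) - 2 no longer applies, and B = 3.
Z = 2·X - D  [with X=2, D=6]  = -2
C = -2·Z + 3·D + 1  [with Z=-2, D=6]  = 23
E = 3·C + 2·B + 6  [with C=23, B=3]  = 81

81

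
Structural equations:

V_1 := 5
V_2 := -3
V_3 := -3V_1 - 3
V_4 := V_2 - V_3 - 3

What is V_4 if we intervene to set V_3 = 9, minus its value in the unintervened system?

-27

The intervention breaks the incoming arrows to V_3: V_3 := -3V_1 - 3 no longer applies, and V_3 = 9.
V_4 = V_2 - V_3 - 3  [with V_2=-3, V_3=9]  = -15
Without intervention: V_3 = -3V_1 - 3  [with V_1=5]  = -18; V_4 = V_2 - V_3 - 3  [with V_2=-3, V_3=-18]  = 12.
Change = -15 − 12 = -27.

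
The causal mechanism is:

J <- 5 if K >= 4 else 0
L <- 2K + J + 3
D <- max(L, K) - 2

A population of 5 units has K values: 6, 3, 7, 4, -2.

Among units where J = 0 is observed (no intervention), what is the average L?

Observing J=0 restricts to units where J's equation naturally yields 0: K ∈ {3, -2}. In that subpopulation L = 9, -1, mean 4.

4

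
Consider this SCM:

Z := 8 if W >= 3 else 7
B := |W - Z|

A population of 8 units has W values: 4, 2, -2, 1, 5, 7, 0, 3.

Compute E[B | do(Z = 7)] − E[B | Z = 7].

Every unit gets Z=7 under the intervention. B values become 3, 5, 9, 6, 2, 0, 7, 4; E[B|do(Z=7)] = 4.5.
Observing Z=7 restricts to units where Z's equation naturally yields 7: W ∈ {2, -2, 1, 0}. In that subpopulation B = 5, 9, 6, 7, mean 6.75.
Difference = 4.5 − 6.75 = -2.25.

-2.25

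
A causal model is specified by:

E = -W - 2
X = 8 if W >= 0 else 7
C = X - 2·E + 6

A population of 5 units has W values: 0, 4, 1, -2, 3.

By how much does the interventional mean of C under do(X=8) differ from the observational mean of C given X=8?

Under do(X=8), X's equation is replaced by X=8 for every unit. Per-unit C: 18, 26, 20, 14, 24. Mean = 20.4.
E[C|X=8] averages over only the 4 units with X=8 (W = 0, 4, 1, 3): C = 18, 26, 20, 24, mean 22.
Difference = 20.4 − 22 = -1.6.

-1.6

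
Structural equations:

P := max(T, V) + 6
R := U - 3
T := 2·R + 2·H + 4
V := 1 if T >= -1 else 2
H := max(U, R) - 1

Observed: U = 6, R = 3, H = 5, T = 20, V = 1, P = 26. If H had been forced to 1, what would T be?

12

The intervention breaks the incoming arrows to H: H := max(U, R) - 1 no longer applies, and H = 1.
R = U - 3  [with U=6]  = 3
T = 2·R + 2·H + 4  [with R=3, H=1]  = 12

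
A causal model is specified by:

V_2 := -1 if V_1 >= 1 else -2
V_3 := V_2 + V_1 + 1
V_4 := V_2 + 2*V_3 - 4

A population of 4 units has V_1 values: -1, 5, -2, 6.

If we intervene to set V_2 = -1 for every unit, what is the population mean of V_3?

2

The intervention sets V_2=-1 in all 4 units regardless of V_1. Recomputing V_3 per unit gives -1, 5, -2, 6; average 2.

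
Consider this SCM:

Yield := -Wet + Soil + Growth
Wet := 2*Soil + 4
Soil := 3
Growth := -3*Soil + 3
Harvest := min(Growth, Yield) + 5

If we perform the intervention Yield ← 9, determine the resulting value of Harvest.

-1

Intervening sets Yield = 9 and removes its equation (Yield := -Wet + Soil + Growth).
Growth = -3*Soil + 3  [with Soil=3]  = -6
Harvest = min(Growth, Yield) + 5  [with Growth=-6, Yield=9]  = -1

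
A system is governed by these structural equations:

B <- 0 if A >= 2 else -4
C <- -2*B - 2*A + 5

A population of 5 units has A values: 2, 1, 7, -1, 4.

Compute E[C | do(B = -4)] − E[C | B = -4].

Every unit gets B=-4 under the intervention. C values become 9, 11, -1, 15, 5; E[C|do(B=-4)] = 7.8.
Observing B=-4 restricts to units where B's equation naturally yields -4: A ∈ {1, -1}. In that subpopulation C = 11, 15, mean 13.
Difference = 7.8 − 13 = -5.2.

-5.2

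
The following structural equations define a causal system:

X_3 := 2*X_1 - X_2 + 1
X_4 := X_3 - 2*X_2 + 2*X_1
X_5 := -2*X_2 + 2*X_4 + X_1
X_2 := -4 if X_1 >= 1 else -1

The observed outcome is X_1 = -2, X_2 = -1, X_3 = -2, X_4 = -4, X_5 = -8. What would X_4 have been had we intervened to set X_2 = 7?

-28

Under do(X_2=7), the mechanism X_2 := -4 if X_1 >= 1 else -1 is discarded; X_2 is fixed at 7.
X_3 = 2*X_1 - X_2 + 1  [with X_1=-2, X_2=7]  = -10
X_4 = X_3 - 2*X_2 + 2*X_1  [with X_3=-10, X_2=7, X_1=-2]  = -28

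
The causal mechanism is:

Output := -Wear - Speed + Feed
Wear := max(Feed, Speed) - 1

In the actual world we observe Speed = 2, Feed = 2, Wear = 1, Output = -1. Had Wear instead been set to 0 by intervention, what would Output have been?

The intervention breaks the incoming arrows to Wear: Wear := max(Feed, Speed) - 1 no longer applies, and Wear = 0.
Output = -Wear - Speed + Feed  [with Wear=0, Speed=2, Feed=2]  = 0

0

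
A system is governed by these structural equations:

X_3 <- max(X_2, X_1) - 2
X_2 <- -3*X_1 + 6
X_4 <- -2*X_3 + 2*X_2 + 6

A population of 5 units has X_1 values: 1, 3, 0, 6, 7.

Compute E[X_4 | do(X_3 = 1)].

do(X_3=1) breaks X_3's dependence on X_1. With X_3=1 fixed, X_4 across the units is 10, -2, 16, -20, -26, mean -4.4.

-4.4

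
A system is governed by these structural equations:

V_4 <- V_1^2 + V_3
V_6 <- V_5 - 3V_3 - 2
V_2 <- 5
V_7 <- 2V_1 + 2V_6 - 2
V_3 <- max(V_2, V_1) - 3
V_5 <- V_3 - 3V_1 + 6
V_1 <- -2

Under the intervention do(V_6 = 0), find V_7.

Intervening sets V_6 = 0 and removes its equation (V_6 <- V_5 - 3V_3 - 2).
V_7 = 2V_1 + 2V_6 - 2  [with V_1=-2, V_6=0]  = -6

-6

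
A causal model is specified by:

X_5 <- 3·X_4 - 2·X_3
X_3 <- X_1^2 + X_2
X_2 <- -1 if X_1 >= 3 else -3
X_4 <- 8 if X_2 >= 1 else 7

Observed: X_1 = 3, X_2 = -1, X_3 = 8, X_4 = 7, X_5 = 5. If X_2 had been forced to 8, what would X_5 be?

-10

do(X_2=8) replaces the equation X_2 <- -1 if X_1 >= 3 else -3 with the constant X_2 = 8.
X_3 = X_1^2 + X_2  [with X_1=3, X_2=8]  = 17
X_4 = 8 if X_2 >= 1 else 7  [with X_2=8]  = 8
X_5 = 3·X_4 - 2·X_3  [with X_4=8, X_3=17]  = -10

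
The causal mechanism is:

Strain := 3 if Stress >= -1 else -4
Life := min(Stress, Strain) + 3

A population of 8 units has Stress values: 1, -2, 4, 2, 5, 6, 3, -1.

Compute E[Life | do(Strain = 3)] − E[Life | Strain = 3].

-0.5

The intervention sets Strain=3 in all 8 units regardless of Stress. Recomputing Life per unit gives 4, 1, 6, 5, 6, 6, 6, 2; average 4.5.
Observing Strain=3 restricts to units where Strain's equation naturally yields 3: Stress ∈ {1, 4, 2, 5, 6, 3, -1}. In that subpopulation Life = 4, 6, 5, 6, 6, 6, 2, mean 5.
Difference = 4.5 − 5 = -0.5.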